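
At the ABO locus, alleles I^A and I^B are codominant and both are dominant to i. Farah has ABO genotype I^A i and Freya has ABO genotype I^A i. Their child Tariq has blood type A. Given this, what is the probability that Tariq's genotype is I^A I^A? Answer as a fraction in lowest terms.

Cross I^A i × I^A i → 1/4 I^A I^A, 1/2 I^A i, 1/4 i i.
Type-A genotypes among offspring: I^A I^A (1/4), I^A i (1/2); total 3/4.
P(I^A I^A | type A) = (1/4) / (3/4) = 1/3.

1/3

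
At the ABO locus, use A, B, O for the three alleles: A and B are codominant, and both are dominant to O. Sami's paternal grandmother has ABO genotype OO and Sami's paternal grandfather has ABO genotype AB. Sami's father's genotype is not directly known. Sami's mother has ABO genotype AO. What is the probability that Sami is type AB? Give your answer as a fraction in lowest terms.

1/8

Sami's father's ABO genotype from OO × AB: 1/2 AO, 1/2 BO.
Crossing each possibility with the mother AO and summing P(type AB): 1/2·0 + 1/2·1/4 = 1/8.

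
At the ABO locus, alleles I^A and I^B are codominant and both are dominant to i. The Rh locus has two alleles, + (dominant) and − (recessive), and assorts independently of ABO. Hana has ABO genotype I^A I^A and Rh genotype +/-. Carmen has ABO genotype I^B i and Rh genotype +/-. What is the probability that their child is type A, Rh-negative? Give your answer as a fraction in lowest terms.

1/8

ABO cross I^A I^A × I^B i → offspring phenotypes: 1/2 A, 1/2 AB.
Rh cross +/- × +/- → 3/4 Rh+, 1/4 Rh-.
Independent loci: P(type A, Rh-negative) = 1/2 × 1/4 = 1/8.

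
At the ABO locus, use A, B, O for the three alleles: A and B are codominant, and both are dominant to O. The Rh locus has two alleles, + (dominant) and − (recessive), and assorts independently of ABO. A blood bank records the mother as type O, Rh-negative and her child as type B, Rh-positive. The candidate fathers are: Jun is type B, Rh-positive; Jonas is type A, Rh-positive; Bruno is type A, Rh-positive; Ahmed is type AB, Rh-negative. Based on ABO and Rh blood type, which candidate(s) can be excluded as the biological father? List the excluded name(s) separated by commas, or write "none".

A candidate is excluded only if no genotype consistent with his phenotype could produce a type B, Rh-positive child with a type O, Rh-negative mother.
Jonas (type A, Rh+): no genotype consistent with that phenotype can produce a type-B Rh+ child with a type-O mother.
Bruno (type A, Rh+): no genotype consistent with that phenotype can produce a type-B Rh+ child with a type-O mother.
Ahmed (type AB, Rh-): no genotype consistent with that phenotype can produce a type-B Rh+ child with a type-O mother.

Jonas, Bruno, Ahmed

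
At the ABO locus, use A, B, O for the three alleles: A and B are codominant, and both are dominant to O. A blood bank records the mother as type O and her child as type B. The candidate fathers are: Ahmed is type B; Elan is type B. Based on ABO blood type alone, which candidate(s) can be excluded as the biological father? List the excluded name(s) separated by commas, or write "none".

none

A candidate is excluded only if no genotype consistent with his phenotype could produce a type B child with a type O mother.
Every candidate has at least one consistent genotype combination, so none can be excluded.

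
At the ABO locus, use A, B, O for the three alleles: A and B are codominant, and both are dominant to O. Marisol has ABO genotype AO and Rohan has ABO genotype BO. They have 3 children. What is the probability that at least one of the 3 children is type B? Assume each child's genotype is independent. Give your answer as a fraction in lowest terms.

ABO cross AO × BO → 1/4 O, 1/4 A, 1/4 B, 1/4 AB.
So P(type B) = 1/4 per child.
P(none) = (3/4)^3 = 27/64; P(at least one) = 1 − 27/64 = 37/64.

37/64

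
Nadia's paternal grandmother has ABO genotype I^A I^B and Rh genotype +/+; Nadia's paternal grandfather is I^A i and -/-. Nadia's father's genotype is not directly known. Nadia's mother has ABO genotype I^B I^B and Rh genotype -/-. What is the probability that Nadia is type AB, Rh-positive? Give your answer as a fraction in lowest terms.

Nadia's father's ABO genotype from I^A I^B × I^A i: 1/4 I^A I^A, 1/4 I^A I^B, 1/4 I^A i, 1/4 I^B i.
Crossing each possibility with the mother I^B I^B and summing P(type AB): 1/4·1 + 1/4·1/2 + 1/4·1/2 + 1/4·0 = 1/2.
Similarly for Rh via the father's Rh distribution: P(Rh+) = 1/2.
Independent loci: 1/2 × 1/2 = 1/4.

1/4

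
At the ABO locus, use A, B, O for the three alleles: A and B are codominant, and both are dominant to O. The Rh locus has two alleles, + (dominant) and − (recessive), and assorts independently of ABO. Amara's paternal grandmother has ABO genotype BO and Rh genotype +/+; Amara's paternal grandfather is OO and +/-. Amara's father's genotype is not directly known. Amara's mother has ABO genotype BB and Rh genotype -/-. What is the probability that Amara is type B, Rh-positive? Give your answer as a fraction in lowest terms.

3/4

Amara's father's ABO genotype from BO × OO: 1/2 BO, 1/2 OO.
Crossing each possibility with the mother BB and summing P(type B): 1/2·1 + 1/2·1 = 1.
Similarly for Rh via the father's Rh distribution: P(Rh+) = 3/4.
Independent loci: 1 × 3/4 = 3/4.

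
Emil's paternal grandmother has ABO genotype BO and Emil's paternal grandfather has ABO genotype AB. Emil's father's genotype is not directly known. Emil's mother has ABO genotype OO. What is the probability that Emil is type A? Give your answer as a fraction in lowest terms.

Emil's father's ABO genotype from BO × AB: 1/4 AB, 1/4 AO, 1/4 BB, 1/4 BO.
Crossing each possibility with the mother OO and summing P(type A): 1/4·1/2 + 1/4·1/2 + 1/4·0 + 1/4·0 = 1/4.

1/4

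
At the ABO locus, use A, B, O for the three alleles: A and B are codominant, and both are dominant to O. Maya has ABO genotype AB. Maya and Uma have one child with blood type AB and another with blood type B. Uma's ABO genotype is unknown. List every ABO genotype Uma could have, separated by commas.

For each candidate genotype of Uma, check whether crossing it with AB can produce every observed child phenotype.
  AA → possible child types {A, AB} ✗
  AB → possible child types {A, B, AB} ✓
  AO → possible child types {A, B, AB} ✓
  BB → possible child types {B, AB} ✓
  BO → possible child types {A, B, AB} ✓
  OO → possible child types {A, B} ✗

AB, AO, BB, BO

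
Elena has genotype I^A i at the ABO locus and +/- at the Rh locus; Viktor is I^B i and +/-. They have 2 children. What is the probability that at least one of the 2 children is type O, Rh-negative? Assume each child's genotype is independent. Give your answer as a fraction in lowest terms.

31/256

ABO cross I^A i × I^B i → 1/4 O, 1/4 A, 1/4 B, 1/4 AB.
Rh cross +/- × +/- → 3/4 Rh+, 1/4 Rh-; so P(type O, Rh-negative) = 1/4 × 1/4 = 1/16 per child.
P(none) = (15/16)^2 = 225/256; P(at least one) = 1 − 225/256 = 31/256.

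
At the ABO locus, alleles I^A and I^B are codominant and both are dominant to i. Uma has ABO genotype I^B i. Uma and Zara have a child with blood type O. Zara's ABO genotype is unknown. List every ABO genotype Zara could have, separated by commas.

For each candidate genotype of Zara, check whether crossing it with I^B i can produce every observed child phenotype.
  I^A I^A → possible child types {A, AB} ✗
  I^A I^B → possible child types {A, B, AB} ✗
  I^A i → possible child types {O, A, B, AB} ✓
  I^B I^B → possible child types {B} ✗
  I^B i → possible child types {O, B} ✓
  i i → possible child types {O, B} ✓

I^A i, I^B i, i i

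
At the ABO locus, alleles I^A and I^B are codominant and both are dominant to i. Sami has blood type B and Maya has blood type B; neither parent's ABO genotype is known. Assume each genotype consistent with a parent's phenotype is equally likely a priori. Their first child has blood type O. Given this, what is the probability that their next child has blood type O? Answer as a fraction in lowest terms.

1/4

Possible genotypes: Sami ∈ {I^B I^B, I^B i}; Maya ∈ {I^B I^B, I^B i}.
Weight each parental genotype pair by prior × P(type-O child):
  I^B i × I^B i: posterior weight 1; P(next child type O) = 1/4.
Weighted sum = 1/4.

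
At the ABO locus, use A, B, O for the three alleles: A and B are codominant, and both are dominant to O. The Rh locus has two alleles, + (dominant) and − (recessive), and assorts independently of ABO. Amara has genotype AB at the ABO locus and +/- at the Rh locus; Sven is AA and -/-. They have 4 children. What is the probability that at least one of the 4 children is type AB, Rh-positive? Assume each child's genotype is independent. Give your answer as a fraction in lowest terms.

ABO cross AB × AA → 1/2 A, 1/2 AB.
Rh cross +/- × -/- → 1/2 Rh+, 1/2 Rh-; so P(type AB, Rh-positive) = 1/2 × 1/2 = 1/4 per child.
P(none) = (3/4)^4 = 81/256; P(at least one) = 1 − 81/256 = 175/256.

175/256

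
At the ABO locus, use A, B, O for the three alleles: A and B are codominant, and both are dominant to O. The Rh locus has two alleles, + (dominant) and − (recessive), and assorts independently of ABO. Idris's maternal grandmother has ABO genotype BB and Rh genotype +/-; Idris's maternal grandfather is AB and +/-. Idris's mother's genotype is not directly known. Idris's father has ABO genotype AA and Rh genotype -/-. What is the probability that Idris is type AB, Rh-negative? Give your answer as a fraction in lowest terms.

3/8

Idris's mother's ABO genotype from BB × AB: 1/2 AB, 1/2 BB.
Crossing each possibility with the father AA and summing P(type AB): 1/2·1/2 + 1/2·1 = 3/4.
Similarly for Rh via the mother's Rh distribution: P(Rh-) = 1/2.
Independent loci: 3/4 × 1/2 = 3/8.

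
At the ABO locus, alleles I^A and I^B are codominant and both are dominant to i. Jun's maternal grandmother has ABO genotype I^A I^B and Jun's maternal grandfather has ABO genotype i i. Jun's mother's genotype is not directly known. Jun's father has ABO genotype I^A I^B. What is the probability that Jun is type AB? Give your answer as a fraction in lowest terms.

Jun's mother's ABO genotype from I^A I^B × i i: 1/2 I^A i, 1/2 I^B i.
Crossing each possibility with the father I^A I^B and summing P(type AB): 1/2·1/4 + 1/2·1/4 = 1/4.

1/4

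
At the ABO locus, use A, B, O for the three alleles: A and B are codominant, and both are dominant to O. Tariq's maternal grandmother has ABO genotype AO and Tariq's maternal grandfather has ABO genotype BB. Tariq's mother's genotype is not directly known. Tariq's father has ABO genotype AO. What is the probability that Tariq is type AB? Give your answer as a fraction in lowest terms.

Tariq's mother's ABO genotype from AO × BB: 1/2 AB, 1/2 BO.
Crossing each possibility with the father AO and summing P(type AB): 1/2·1/4 + 1/2·1/4 = 1/4.

1/4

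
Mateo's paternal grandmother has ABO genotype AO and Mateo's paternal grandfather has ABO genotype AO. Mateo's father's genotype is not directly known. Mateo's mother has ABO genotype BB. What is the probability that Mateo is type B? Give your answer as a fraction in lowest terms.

1/2

Mateo's father's ABO genotype from AO × AO: 1/4 AA, 1/2 AO, 1/4 OO.
Crossing each possibility with the mother BB and summing P(type B): 1/4·0 + 1/2·1/2 + 1/4·1 = 1/2.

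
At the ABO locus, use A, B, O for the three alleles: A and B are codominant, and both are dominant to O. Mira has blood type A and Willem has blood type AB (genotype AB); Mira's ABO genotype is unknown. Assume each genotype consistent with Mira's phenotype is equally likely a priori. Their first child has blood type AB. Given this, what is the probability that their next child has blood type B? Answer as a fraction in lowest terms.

Possible genotypes: Mira ∈ {AA, AO}; Willem ∈ {AB}.
Weight each parental genotype pair by prior × P(type-AB child):
  AA × AB: posterior weight 2/3; P(next child type B) = 0.
  AO × AB: posterior weight 1/3; P(next child type B) = 1/4.
Weighted sum = 1/12.

1/12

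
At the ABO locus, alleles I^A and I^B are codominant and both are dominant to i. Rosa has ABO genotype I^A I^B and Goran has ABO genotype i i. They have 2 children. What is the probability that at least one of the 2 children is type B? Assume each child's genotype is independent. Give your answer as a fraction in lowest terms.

3/4

ABO cross I^A I^B × i i → 1/2 A, 1/2 B.
So P(type B) = 1/2 per child.
P(none) = (1/2)^2 = 1/4; P(at least one) = 1 − 1/4 = 3/4.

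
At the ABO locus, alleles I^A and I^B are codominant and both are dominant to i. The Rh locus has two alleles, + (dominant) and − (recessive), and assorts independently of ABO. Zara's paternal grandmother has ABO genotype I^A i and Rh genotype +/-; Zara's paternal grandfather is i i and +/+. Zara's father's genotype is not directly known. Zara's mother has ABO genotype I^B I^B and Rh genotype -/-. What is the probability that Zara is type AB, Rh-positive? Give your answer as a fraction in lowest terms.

3/16

Zara's father's ABO genotype from I^A i × i i: 1/2 I^A i, 1/2 i i.
Crossing each possibility with the mother I^B I^B and summing P(type AB): 1/2·1/2 + 1/2·0 = 1/4.
Similarly for Rh via the father's Rh distribution: P(Rh+) = 3/4.
Independent loci: 1/4 × 3/4 = 3/16.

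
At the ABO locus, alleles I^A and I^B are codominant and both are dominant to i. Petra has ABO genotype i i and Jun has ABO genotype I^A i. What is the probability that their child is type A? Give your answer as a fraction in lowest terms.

ABO cross i i × I^A i → offspring phenotypes: 1/2 O, 1/2 A.
So P(type A) = 1/2.

1/2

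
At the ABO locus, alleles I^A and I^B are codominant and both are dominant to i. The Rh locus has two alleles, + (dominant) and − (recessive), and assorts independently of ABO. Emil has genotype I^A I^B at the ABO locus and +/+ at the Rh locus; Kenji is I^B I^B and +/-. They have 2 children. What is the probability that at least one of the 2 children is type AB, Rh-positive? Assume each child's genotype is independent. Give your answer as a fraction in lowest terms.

3/4

ABO cross I^A I^B × I^B I^B → 1/2 B, 1/2 AB.
Rh cross +/+ × +/- → 1 Rh+; so P(type AB, Rh-positive) = 1/2 × 1 = 1/2 per child.
P(none) = (1/2)^2 = 1/4; P(at least one) = 1 − 1/4 = 3/4.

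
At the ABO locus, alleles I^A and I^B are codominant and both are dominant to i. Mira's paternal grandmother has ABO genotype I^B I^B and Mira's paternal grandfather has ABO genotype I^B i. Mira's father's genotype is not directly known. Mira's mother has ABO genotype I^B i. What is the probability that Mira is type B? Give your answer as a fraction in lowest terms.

7/8

Mira's father's ABO genotype from I^B I^B × I^B i: 1/2 I^B I^B, 1/2 I^B i.
Crossing each possibility with the mother I^B i and summing P(type B): 1/2·1 + 1/2·3/4 = 7/8.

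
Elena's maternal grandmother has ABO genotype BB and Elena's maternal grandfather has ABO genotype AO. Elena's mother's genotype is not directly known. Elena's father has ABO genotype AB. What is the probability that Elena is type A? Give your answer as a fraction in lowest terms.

1/4

Elena's mother's ABO genotype from BB × AO: 1/2 AB, 1/2 BO.
Crossing each possibility with the father AB and summing P(type A): 1/2·1/4 + 1/2·1/4 = 1/4.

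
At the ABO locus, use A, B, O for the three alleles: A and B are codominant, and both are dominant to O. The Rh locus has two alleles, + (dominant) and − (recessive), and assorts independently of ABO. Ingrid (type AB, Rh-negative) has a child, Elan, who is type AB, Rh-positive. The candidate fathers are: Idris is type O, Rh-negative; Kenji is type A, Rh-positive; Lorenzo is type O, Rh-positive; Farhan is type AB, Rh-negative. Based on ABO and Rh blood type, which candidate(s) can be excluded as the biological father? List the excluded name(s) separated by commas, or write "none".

Idris, Lorenzo, Farhan

A candidate is excluded only if no genotype consistent with his phenotype could produce a type AB, Rh-positive child with a type AB, Rh-negative mother.
Idris (type O, Rh-): no genotype consistent with that phenotype can produce a type-AB Rh+ child with a type-AB mother.
Lorenzo (type O, Rh+): no genotype consistent with that phenotype can produce a type-AB Rh+ child with a type-AB mother.
Farhan (type AB, Rh-): no genotype consistent with that phenotype can produce a type-AB Rh+ child with a type-AB mother.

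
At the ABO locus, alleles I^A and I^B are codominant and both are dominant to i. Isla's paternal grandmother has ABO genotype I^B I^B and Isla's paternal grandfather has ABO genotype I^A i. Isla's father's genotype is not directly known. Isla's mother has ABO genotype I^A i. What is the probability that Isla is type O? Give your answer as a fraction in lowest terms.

Isla's father's ABO genotype from I^B I^B × I^A i: 1/2 I^A I^B, 1/2 I^B i.
Crossing each possibility with the mother I^A i and summing P(type O): 1/2·0 + 1/2·1/4 = 1/8.

1/8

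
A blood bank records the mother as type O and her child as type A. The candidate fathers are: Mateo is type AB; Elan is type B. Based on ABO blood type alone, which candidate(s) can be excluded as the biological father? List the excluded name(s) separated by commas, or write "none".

A candidate is excluded only if no genotype consistent with his phenotype could produce a type A child with a type O mother.
Elan (type B): no genotype consistent with that phenotype can produce a type-A child with a type-O mother.

Elan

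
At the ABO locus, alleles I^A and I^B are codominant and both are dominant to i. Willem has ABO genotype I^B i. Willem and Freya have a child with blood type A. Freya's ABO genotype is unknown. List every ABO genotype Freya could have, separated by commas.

I^A I^A, I^A I^B, I^A i

For each candidate genotype of Freya, check whether crossing it with I^B i can produce every observed child phenotype.
  I^A I^A → possible child types {A, AB} ✓
  I^A I^B → possible child types {A, B, AB} ✓
  I^A i → possible child types {O, A, B, AB} ✓
  I^B I^B → possible child types {B} ✗
  I^B i → possible child types {O, B} ✗
  i i → possible child types {O, B} ✗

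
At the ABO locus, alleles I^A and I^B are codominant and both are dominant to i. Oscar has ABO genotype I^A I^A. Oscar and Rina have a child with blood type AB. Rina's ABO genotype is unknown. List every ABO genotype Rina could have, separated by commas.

For each candidate genotype of Rina, check whether crossing it with I^A I^A can produce every observed child phenotype.
  I^A I^A → possible child types {A} ✗
  I^A I^B → possible child types {A, AB} ✓
  I^A i → possible child types {A} ✗
  I^B I^B → possible child types {AB} ✓
  I^B i → possible child types {A, AB} ✓
  i i → possible child types {A} ✗

I^A I^B, I^B I^B, I^B i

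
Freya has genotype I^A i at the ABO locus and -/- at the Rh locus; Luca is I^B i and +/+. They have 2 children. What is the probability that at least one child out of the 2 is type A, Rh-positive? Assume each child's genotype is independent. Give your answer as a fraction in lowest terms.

ABO cross I^A i × I^B i → 1/4 O, 1/4 A, 1/4 B, 1/4 AB.
Rh cross -/- × +/+ → 1 Rh+; so P(type A, Rh-positive) = 1/4 × 1 = 1/4 per child.
P(none) = (3/4)^2 = 9/16; P(at least one) = 1 − 9/16 = 7/16.

7/16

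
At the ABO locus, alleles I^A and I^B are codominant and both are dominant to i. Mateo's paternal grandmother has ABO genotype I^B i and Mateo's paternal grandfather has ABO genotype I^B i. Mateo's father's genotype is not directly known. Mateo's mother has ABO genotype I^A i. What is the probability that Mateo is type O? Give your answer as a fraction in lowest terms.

Mateo's father's ABO genotype from I^B i × I^B i: 1/4 I^B I^B, 1/2 I^B i, 1/4 i i.
Crossing each possibility with the mother I^A i and summing P(type O): 1/4·0 + 1/2·1/4 + 1/4·1/2 = 1/4.

1/4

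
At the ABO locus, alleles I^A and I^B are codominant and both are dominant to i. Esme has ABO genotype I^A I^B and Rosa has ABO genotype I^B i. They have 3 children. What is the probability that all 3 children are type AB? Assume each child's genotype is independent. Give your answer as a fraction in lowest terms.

1/64

ABO cross I^A I^B × I^B i → 1/4 A, 1/2 B, 1/4 AB.
So P(type AB) = 1/4 per child.
All 3 independent: (1/4)^3 = 1/64.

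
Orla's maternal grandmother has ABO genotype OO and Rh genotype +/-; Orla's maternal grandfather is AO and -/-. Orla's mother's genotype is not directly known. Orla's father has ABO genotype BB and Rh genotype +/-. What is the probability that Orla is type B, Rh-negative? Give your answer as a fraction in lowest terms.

9/32

Orla's mother's ABO genotype from OO × AO: 1/2 AO, 1/2 OO.
Crossing each possibility with the father BB and summing P(type B): 1/2·1/2 + 1/2·1 = 3/4.
Similarly for Rh via the mother's Rh distribution: P(Rh-) = 3/8.
Independent loci: 3/4 × 3/8 = 9/32.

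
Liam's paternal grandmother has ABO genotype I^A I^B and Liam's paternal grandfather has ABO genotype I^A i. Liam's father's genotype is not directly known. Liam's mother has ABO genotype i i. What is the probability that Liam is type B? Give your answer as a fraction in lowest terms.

1/4

Liam's father's ABO genotype from I^A I^B × I^A i: 1/4 I^A I^A, 1/4 I^A I^B, 1/4 I^A i, 1/4 I^B i.
Crossing each possibility with the mother i i and summing P(type B): 1/4·0 + 1/4·1/2 + 1/4·0 + 1/4·1/2 = 1/4.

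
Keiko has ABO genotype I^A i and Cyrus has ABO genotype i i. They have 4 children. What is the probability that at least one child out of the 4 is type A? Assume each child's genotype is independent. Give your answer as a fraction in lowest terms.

ABO cross I^A i × i i → 1/2 O, 1/2 A.
So P(type A) = 1/2 per child.
P(none) = (1/2)^4 = 1/16; P(at least one) = 1 − 1/16 = 15/16.

15/16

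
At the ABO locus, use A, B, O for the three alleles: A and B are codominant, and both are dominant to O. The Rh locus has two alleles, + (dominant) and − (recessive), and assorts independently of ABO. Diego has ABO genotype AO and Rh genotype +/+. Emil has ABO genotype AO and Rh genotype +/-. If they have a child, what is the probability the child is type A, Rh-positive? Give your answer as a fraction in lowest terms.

3/4

ABO cross AO × AO → offspring phenotypes: 1/4 O, 3/4 A.
Rh cross +/+ × +/- → 1 Rh+.
Independent loci: P(type A, Rh-positive) = 3/4 × 1 = 3/4.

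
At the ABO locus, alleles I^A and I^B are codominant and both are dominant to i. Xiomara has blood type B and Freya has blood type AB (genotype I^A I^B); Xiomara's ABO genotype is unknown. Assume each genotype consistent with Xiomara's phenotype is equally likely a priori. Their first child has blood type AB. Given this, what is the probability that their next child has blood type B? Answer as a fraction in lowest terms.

1/2

Possible genotypes: Xiomara ∈ {I^B I^B, I^B i}; Freya ∈ {I^A I^B}.
Weight each parental genotype pair by prior × P(type-AB child):
  I^B I^B × I^A I^B: posterior weight 2/3; P(next child type B) = 1/2.
  I^B i × I^A I^B: posterior weight 1/3; P(next child type B) = 1/2.
Weighted sum = 1/2.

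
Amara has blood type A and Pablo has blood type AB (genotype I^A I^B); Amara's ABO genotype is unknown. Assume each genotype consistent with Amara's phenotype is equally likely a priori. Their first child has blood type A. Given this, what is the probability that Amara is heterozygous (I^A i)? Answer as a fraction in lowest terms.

Possible genotypes: Amara ∈ {I^A I^A, I^A i}; Pablo ∈ {I^A I^B}.
Weight each parental genotype pair by prior × P(type-A child):
  I^A I^A × I^A I^B: posterior weight 1/2.
  I^A i × I^A I^B: posterior weight 1/2.
Sum the posterior weight over pairs where Amara is I^A i: 1/2.

1/2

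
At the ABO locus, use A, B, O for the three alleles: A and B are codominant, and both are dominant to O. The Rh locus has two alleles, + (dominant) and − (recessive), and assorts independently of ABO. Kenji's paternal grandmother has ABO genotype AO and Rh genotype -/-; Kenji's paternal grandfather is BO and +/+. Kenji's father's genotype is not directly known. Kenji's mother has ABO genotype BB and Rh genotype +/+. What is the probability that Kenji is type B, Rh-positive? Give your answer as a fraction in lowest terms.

Kenji's father's ABO genotype from AO × BO: 1/4 AB, 1/4 AO, 1/4 BO, 1/4 OO.
Crossing each possibility with the mother BB and summing P(type B): 1/4·1/2 + 1/4·1/2 + 1/4·1 + 1/4·1 = 3/4.
Similarly for Rh via the father's Rh distribution: P(Rh+) = 1.
Independent loci: 3/4 × 1 = 3/4.

3/4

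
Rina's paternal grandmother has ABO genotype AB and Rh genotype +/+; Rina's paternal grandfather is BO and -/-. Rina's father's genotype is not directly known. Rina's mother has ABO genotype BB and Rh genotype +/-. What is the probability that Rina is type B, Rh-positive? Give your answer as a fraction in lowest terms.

9/16

Rina's father's ABO genotype from AB × BO: 1/4 AB, 1/4 AO, 1/4 BB, 1/4 BO.
Crossing each possibility with the mother BB and summing P(type B): 1/4·1/2 + 1/4·1/2 + 1/4·1 + 1/4·1 = 3/4.
Similarly for Rh via the father's Rh distribution: P(Rh+) = 3/4.
Independent loci: 3/4 × 3/4 = 9/16.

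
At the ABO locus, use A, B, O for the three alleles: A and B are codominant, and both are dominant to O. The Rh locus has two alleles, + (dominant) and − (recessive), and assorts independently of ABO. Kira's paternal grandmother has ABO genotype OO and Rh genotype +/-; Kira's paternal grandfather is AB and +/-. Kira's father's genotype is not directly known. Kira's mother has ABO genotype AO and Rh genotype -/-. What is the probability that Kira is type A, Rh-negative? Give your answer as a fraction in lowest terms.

1/4

Kira's father's ABO genotype from OO × AB: 1/2 AO, 1/2 BO.
Crossing each possibility with the mother AO and summing P(type A): 1/2·3/4 + 1/2·1/4 = 1/2.
Similarly for Rh via the father's Rh distribution: P(Rh-) = 1/2.
Independent loci: 1/2 × 1/2 = 1/4.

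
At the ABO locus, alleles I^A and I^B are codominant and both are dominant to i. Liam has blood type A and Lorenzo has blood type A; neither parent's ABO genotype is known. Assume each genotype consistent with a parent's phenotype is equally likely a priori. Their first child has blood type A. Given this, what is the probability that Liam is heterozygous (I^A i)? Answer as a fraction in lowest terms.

Possible genotypes: Liam ∈ {I^A I^A, I^A i}; Lorenzo ∈ {I^A I^A, I^A i}.
Weight each parental genotype pair by prior × P(type-A child):
  I^A I^A × I^A I^A: posterior weight 4/15.
  I^A I^A × I^A i: posterior weight 4/15.
  I^A i × I^A I^A: posterior weight 4/15.
  I^A i × I^A i: posterior weight 1/5.
Sum the posterior weight over pairs where Liam is I^A i: 7/15.

7/15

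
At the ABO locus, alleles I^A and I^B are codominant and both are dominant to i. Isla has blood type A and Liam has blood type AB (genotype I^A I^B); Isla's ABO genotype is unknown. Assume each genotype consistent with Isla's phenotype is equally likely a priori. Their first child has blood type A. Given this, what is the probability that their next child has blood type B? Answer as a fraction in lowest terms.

Possible genotypes: Isla ∈ {I^A I^A, I^A i}; Liam ∈ {I^A I^B}.
Weight each parental genotype pair by prior × P(type-A child):
  I^A I^A × I^A I^B: posterior weight 1/2; P(next child type B) = 0.
  I^A i × I^A I^B: posterior weight 1/2; P(next child type B) = 1/4.
Weighted sum = 1/8.

1/8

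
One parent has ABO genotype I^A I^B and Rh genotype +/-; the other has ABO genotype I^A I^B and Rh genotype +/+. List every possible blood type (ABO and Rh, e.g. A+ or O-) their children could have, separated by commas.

Gametes from I^A I^B × I^A I^B give offspring ABO genotypes I^A I^A, I^A I^B, I^B I^B, i.e. phenotypes A, B, AB.
Rh cross +/- × +/+ → phenotypes Rh+.
Combining independently: A+, B+, AB+.

A+, B+, AB+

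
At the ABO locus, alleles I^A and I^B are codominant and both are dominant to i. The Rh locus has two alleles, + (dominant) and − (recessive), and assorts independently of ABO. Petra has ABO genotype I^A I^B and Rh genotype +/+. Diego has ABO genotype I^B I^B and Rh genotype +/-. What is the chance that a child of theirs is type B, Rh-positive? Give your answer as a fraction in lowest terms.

ABO cross I^A I^B × I^B I^B → offspring phenotypes: 1/2 B, 1/2 AB.
Rh cross +/+ × +/- → 1 Rh+.
Independent loci: P(type B, Rh-positive) = 1/2 × 1 = 1/2.

1/2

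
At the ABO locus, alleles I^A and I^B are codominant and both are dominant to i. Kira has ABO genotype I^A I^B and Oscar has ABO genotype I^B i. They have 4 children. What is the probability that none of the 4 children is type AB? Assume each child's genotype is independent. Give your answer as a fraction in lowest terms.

ABO cross I^A I^B × I^B i → 1/4 A, 1/2 B, 1/4 AB.
So P(type AB) = 1/4 per child.
P(not type AB) = 3/4 for one child; (3/4)^4 = 81/256.

81/256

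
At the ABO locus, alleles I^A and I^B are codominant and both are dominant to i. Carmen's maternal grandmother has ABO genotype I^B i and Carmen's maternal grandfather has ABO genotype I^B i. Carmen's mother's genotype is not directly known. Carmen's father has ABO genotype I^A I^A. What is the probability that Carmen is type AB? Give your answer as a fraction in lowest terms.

Carmen's mother's ABO genotype from I^B i × I^B i: 1/4 I^B I^B, 1/2 I^B i, 1/4 i i.
Crossing each possibility with the father I^A I^A and summing P(type AB): 1/4·1 + 1/2·1/2 + 1/4·0 = 1/2.

1/2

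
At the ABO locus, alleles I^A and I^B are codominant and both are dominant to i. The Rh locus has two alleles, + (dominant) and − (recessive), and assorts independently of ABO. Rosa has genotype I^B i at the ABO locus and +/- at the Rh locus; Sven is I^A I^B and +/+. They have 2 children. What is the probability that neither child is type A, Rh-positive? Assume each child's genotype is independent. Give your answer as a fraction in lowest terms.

ABO cross I^B i × I^A I^B → 1/4 A, 1/2 B, 1/4 AB.
Rh cross +/- × +/+ → 1 Rh+; so P(type A, Rh-positive) = 1/4 × 1 = 1/4 per child.
P(not type A, Rh-positive) = 3/4 for one child; (3/4)^2 = 9/16.

9/16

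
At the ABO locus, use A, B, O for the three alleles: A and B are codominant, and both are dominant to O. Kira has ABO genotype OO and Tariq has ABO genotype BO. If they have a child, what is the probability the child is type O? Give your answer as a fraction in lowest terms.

1/2

ABO cross OO × BO → offspring phenotypes: 1/2 O, 1/2 B.
So P(type O) = 1/2.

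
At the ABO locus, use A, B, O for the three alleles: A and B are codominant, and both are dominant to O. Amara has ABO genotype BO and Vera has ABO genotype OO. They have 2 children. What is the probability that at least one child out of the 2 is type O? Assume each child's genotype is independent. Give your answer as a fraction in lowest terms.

3/4

ABO cross BO × OO → 1/2 O, 1/2 B.
So P(type O) = 1/2 per child.
P(none) = (1/2)^2 = 1/4; P(at least one) = 1 − 1/4 = 3/4.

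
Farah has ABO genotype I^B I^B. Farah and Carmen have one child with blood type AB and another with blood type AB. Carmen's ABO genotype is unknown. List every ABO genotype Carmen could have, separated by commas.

I^A I^A, I^A I^B, I^A i

For each candidate genotype of Carmen, check whether crossing it with I^B I^B can produce every observed child phenotype.
  I^A I^A → possible child types {AB} ✓
  I^A I^B → possible child types {B, AB} ✓
  I^A i → possible child types {B, AB} ✓
  I^B I^B → possible child types {B} ✗
  I^B i → possible child types {B} ✗
  i i → possible child types {B} ✗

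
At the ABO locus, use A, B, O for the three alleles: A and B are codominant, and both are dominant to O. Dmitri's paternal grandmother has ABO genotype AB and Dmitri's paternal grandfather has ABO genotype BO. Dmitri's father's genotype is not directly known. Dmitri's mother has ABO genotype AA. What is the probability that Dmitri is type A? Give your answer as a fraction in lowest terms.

1/2

Dmitri's father's ABO genotype from AB × BO: 1/4 AB, 1/4 AO, 1/4 BB, 1/4 BO.
Crossing each possibility with the mother AA and summing P(type A): 1/4·1/2 + 1/4·1 + 1/4·0 + 1/4·1/2 = 1/2.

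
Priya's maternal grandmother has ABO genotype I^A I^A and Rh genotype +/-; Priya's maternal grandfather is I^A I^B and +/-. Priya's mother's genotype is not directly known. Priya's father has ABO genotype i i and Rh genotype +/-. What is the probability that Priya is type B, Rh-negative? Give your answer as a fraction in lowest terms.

Priya's mother's ABO genotype from I^A I^A × I^A I^B: 1/2 I^A I^A, 1/2 I^A I^B.
Crossing each possibility with the father i i and summing P(type B): 1/2·0 + 1/2·1/2 = 1/4.
Similarly for Rh via the mother's Rh distribution: P(Rh-) = 1/4.
Independent loci: 1/4 × 1/4 = 1/16.

1/16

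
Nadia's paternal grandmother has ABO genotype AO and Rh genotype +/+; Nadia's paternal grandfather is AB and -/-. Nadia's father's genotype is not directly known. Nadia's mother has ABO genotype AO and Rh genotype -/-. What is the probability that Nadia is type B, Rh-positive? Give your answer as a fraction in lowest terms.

1/16

Nadia's father's ABO genotype from AO × AB: 1/4 AA, 1/4 AB, 1/4 AO, 1/4 BO.
Crossing each possibility with the mother AO and summing P(type B): 1/4·0 + 1/4·1/4 + 1/4·0 + 1/4·1/4 = 1/8.
Similarly for Rh via the father's Rh distribution: P(Rh+) = 1/2.
Independent loci: 1/8 × 1/2 = 1/16.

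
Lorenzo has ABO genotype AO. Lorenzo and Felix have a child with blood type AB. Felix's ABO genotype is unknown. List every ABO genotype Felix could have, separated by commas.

AB, BB, BO

For each candidate genotype of Felix, check whether crossing it with AO can produce every observed child phenotype.
  AA → possible child types {A} ✗
  AB → possible child types {A, B, AB} ✓
  AO → possible child types {O, A} ✗
  BB → possible child types {B, AB} ✓
  BO → possible child types {O, A, B, AB} ✓
  OO → possible child types {O, A} ✗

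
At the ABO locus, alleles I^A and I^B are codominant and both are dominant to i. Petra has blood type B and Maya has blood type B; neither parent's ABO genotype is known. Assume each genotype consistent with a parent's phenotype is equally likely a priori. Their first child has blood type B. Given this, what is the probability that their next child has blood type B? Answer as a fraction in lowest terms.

19/20

Possible genotypes: Petra ∈ {I^B I^B, I^B i}; Maya ∈ {I^B I^B, I^B i}.
Weight each parental genotype pair by prior × P(type-B child):
  I^B I^B × I^B I^B: posterior weight 4/15; P(next child type B) = 1.
  I^B I^B × I^B i: posterior weight 4/15; P(next child type B) = 1.
  I^B i × I^B I^B: posterior weight 4/15; P(next child type B) = 1.
  I^B i × I^B i: posterior weight 1/5; P(next child type B) = 3/4.
Weighted sum = 19/20.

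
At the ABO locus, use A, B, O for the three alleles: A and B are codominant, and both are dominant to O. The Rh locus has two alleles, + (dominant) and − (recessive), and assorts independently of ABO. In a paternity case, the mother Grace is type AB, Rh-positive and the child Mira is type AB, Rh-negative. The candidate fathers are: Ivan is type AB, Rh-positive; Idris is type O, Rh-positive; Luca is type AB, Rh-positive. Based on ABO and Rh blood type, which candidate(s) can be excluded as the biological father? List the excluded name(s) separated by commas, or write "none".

Idris

A candidate is excluded only if no genotype consistent with his phenotype could produce a type AB, Rh-negative child with a type AB, Rh-positive mother.
Idris (type O, Rh+): no genotype consistent with that phenotype can produce a type-AB Rh- child with a type-AB mother.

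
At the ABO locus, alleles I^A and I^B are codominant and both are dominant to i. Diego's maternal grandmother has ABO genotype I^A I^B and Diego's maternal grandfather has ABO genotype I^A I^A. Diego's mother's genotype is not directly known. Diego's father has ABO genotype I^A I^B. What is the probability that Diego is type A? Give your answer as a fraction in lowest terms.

3/8

Diego's mother's ABO genotype from I^A I^B × I^A I^A: 1/2 I^A I^A, 1/2 I^A I^B.
Crossing each possibility with the father I^A I^B and summing P(type A): 1/2·1/2 + 1/2·1/4 = 3/8.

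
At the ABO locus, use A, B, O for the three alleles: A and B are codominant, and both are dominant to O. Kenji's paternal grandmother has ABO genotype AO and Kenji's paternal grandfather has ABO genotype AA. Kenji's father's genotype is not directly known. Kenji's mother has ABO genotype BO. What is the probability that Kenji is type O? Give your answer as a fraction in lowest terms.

1/8

Kenji's father's ABO genotype from AO × AA: 1/2 AA, 1/2 AO.
Crossing each possibility with the mother BO and summing P(type O): 1/2·0 + 1/2·1/4 = 1/8.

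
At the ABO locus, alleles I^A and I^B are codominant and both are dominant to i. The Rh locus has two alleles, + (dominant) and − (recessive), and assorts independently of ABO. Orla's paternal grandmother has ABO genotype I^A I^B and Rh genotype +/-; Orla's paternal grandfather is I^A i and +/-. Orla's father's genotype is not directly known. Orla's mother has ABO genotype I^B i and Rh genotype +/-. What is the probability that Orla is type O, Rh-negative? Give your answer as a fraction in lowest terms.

Orla's father's ABO genotype from I^A I^B × I^A i: 1/4 I^A I^A, 1/4 I^A I^B, 1/4 I^A i, 1/4 I^B i.
Crossing each possibility with the mother I^B i and summing P(type O): 1/4·0 + 1/4·0 + 1/4·1/4 + 1/4·1/4 = 1/8.
Similarly for Rh via the father's Rh distribution: P(Rh-) = 1/4.
Independent loci: 1/8 × 1/4 = 1/32.

1/32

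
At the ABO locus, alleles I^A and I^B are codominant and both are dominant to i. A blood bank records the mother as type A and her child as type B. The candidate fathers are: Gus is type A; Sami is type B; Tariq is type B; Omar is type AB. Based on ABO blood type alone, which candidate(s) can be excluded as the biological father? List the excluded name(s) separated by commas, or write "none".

Gus

A candidate is excluded only if no genotype consistent with his phenotype could produce a type B child with a type A mother.
Gus (type A): no genotype consistent with that phenotype can produce a type-B child with a type-A mother.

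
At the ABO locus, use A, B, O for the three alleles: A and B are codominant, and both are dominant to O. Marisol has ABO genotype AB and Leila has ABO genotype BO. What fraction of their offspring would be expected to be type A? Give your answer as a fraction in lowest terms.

1/4

ABO cross AB × BO → offspring phenotypes: 1/4 A, 1/2 B, 1/4 AB.
So P(type A) = 1/4.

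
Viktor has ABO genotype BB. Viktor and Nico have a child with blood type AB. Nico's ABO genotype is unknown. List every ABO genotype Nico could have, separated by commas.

For each candidate genotype of Nico, check whether crossing it with BB can produce every observed child phenotype.
  AA → possible child types {AB} ✓
  AB → possible child types {B, AB} ✓
  AO → possible child types {B, AB} ✓
  BB → possible child types {B} ✗
  BO → possible child types {B} ✗
  OO → possible child types {B} ✗

AA, AB, AO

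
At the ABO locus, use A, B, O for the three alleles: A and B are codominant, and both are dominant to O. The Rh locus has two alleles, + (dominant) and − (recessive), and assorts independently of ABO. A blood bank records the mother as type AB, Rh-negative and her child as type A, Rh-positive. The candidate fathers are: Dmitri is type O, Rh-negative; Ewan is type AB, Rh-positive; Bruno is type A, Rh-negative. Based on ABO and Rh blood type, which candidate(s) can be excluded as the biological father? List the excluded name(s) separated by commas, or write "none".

A candidate is excluded only if no genotype consistent with his phenotype could produce a type A, Rh-positive child with a type AB, Rh-negative mother.
Dmitri (type O, Rh-): no genotype consistent with that phenotype can produce a type-A Rh+ child with a type-AB mother.
Bruno (type A, Rh-): no genotype consistent with that phenotype can produce a type-A Rh+ child with a type-AB mother.

Dmitri, Bruno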